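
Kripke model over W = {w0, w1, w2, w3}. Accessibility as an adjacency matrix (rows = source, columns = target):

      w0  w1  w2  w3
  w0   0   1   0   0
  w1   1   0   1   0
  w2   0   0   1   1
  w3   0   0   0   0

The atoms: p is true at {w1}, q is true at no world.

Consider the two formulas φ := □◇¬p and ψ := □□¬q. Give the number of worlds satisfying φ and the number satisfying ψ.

For □◇¬p:
w0: successors {w1}; ◇¬p there: w1:T. ✓
w1: successors {w0, w2}; ◇¬p there: w0:F, w2:T. ✗
w2: successors {w2, w3}; ◇¬p there: w2:T, w3:F. ✗
w3: no successors, so □◇¬p holds vacuously. ✓
— 2 worlds.
For □□¬q:
w0: successors {w1}; □¬q there: w1:T. ✓
w1: successors {w0, w2}; □¬q there: w0:T, w2:T. ✓
w2: successors {w2, w3}; □¬q there: w2:T, w3:T. ✓
w3: no successors, so □□¬q holds vacuously. ✓
— 4 worlds.

2 and 4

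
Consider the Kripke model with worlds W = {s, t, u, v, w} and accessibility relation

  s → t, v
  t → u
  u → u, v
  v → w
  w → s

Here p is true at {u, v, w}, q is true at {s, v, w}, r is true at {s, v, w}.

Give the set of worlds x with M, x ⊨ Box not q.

{t}

s: successors {t, v}; not q there: t:T, v:F. ✗
t: successors {u}; not q there: u:T. ✓
u: successors {u, v}; not q there: u:T, v:F. ✗
v: successors {w}; not q there: w:F. ✗
w: successors {s}; not q there: s:F. ✗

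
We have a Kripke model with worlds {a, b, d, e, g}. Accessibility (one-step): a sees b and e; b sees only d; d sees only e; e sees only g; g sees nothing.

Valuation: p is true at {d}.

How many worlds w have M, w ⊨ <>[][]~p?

a: successors {b, e}; [][]~p there: b:T, e:T. ✓
b: successors {d}; [][]~p there: d:T. ✓
d: successors {e}; [][]~p there: e:T. ✓
e: successors {g}; [][]~p there: g:T. ✓
g: no successors, so <>[][]~p fails. ✗
Satisfying worlds: {a, b, d, e}.

4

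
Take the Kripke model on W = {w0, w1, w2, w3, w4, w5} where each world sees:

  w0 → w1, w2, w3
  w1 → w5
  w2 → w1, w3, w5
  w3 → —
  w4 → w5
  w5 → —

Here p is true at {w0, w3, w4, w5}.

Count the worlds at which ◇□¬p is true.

w0: successors {w1, w2, w3}; □¬p there: w1:F, w2:F, w3:T. ✓
w1: successors {w5}; □¬p there: w5:T. ✓
w2: successors {w1, w3, w5}; □¬p there: w1:F, w3:T, w5:T. ✓
w3: no successors, so ◇□¬p fails. ✗
w4: successors {w5}; □¬p there: w5:T. ✓
w5: no successors, so ◇□¬p fails. ✗
Satisfying worlds: {w0, w1, w2, w4}.

4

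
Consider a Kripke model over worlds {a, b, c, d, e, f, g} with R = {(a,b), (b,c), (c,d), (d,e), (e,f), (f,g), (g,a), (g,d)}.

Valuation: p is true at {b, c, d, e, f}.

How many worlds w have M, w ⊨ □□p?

a: successors {b}; □p there: b:T. ✓
b: successors {c}; □p there: c:T. ✓
c: successors {d}; □p there: d:T. ✓
d: successors {e}; □p there: e:T. ✓
e: successors {f}; □p there: f:F. ✗
f: successors {g}; □p there: g:F. ✗
g: successors {a, d}; □p there: a:T, d:T. ✓
Satisfying worlds: {a, b, c, d, g}.

5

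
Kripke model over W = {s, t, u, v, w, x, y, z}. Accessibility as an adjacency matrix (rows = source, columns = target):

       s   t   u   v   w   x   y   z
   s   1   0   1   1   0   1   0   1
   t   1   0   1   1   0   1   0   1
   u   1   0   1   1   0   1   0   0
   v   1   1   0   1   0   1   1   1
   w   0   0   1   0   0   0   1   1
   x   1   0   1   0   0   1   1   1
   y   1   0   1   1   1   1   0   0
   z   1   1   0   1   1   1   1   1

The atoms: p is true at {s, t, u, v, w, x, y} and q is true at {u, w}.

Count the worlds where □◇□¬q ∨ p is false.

1

s: □◇□¬q is F, p is T. ✓
t: □◇□¬q is F, p is T. ✓
u: □◇□¬q is F, p is T. ✓
v: □◇□¬q is F, p is T. ✓
w: □◇□¬q is T, p is T. ✓
x: □◇□¬q is F, p is T. ✓
y: □◇□¬q is F, p is T. ✓
z: □◇□¬q is F, p is F. ✗
Satisfying worlds: {s, t, u, v, w, x, y}.
So □◇□¬q ∨ p fails at the other 1 world.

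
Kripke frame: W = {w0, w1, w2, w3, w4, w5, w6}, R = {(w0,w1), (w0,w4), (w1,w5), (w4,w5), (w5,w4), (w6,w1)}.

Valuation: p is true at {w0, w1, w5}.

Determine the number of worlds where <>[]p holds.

3

w0: successors {w1, w4}; []p there: w1:T, w4:T. ✓
w1: successors {w5}; []p there: w5:F. ✗
w2: no successors, so <>[]p fails. ✗
w3: no successors, so <>[]p fails. ✗
w4: successors {w5}; []p there: w5:F. ✗
w5: successors {w4}; []p there: w4:T. ✓
w6: successors {w1}; []p there: w1:T. ✓
Satisfying worlds: {w0, w5, w6}.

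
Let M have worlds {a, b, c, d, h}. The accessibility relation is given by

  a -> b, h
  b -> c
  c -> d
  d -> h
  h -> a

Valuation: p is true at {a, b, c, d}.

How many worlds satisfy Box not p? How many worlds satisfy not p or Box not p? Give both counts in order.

For Box not p:
a: successors {b, h}; not p there: b:F, h:T. ✗
b: successors {c}; not p there: c:F. ✗
c: successors {d}; not p there: d:F. ✗
d: successors {h}; not p there: h:T. ✓
h: successors {a}; not p there: a:F. ✗
— 1 world.
For not p or Box not p:
a: not p is F, Box not p is F. ✗
b: not p is F, Box not p is F. ✗
c: not p is F, Box not p is F. ✗
d: not p is F, Box not p is T. ✓
h: not p is T, Box not p is F. ✓
— 2 worlds.

1 and 2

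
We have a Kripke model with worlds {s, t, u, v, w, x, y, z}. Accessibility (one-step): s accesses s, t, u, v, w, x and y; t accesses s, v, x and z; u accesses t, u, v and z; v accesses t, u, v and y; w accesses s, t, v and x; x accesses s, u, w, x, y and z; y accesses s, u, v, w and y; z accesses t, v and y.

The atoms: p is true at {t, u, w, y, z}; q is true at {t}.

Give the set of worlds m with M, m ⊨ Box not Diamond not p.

∅

s: successors {s, t, u, v, w, x, y}; not Diamond not p there: s:F, t:F, u:F, v:F, w:F, x:F, y:F. ✗
t: successors {s, v, x, z}; not Diamond not p there: s:F, v:F, x:F, z:F. ✗
u: successors {t, u, v, z}; not Diamond not p there: t:F, u:F, v:F, z:F. ✗
v: successors {t, u, v, y}; not Diamond not p there: t:F, u:F, v:F, y:F. ✗
w: successors {s, t, v, x}; not Diamond not p there: s:F, t:F, v:F, x:F. ✗
x: successors {s, u, w, x, y, z}; not Diamond not p there: s:F, u:F, w:F, x:F, y:F, z:F. ✗
y: successors {s, u, v, w, y}; not Diamond not p there: s:F, u:F, v:F, w:F, y:F. ✗
z: successors {t, v, y}; not Diamond not p there: t:F, v:F, y:F. ✗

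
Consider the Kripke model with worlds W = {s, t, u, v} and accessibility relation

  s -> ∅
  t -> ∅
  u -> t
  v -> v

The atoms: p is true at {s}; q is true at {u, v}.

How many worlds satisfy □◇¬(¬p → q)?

s: no successors, so □◇¬(¬p → q) holds vacuously. ✓
t: no successors, so □◇¬(¬p → q) holds vacuously. ✓
u: successors {t}; ◇¬(¬p → q) there: t:F. ✗
v: successors {v}; ◇¬(¬p → q) there: v:F. ✗
Satisfying worlds: {s, t}.

2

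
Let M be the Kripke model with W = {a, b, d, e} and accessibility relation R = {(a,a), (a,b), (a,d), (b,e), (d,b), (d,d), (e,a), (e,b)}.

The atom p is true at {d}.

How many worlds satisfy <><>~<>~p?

0

a: successors {a, b, d}; <>~<>~p there: a:F, b:F, d:F. ✗
b: successors {e}; <>~<>~p there: e:F. ✗
d: successors {b, d}; <>~<>~p there: b:F, d:F. ✗
e: successors {a, b}; <>~<>~p there: a:F, b:F. ✗
Satisfying worlds: ∅.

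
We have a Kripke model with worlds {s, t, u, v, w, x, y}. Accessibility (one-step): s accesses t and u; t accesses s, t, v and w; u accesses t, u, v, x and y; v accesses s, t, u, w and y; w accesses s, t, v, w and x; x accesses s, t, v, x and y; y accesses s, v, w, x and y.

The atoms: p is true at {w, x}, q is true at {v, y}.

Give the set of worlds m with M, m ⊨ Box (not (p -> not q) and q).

s: successors {t, u}; not (p -> not q) and q there: t:F, u:F. ✗
t: successors {s, t, v, w}; not (p -> not q) and q there: s:F, t:F, v:F, w:F. ✗
u: successors {t, u, v, x, y}; not (p -> not q) and q there: t:F, u:F, v:F, x:F, y:F. ✗
v: successors {s, t, u, w, y}; not (p -> not q) and q there: s:F, t:F, u:F, w:F, y:F. ✗
w: successors {s, t, v, w, x}; not (p -> not q) and q there: s:F, t:F, v:F, w:F, x:F. ✗
x: successors {s, t, v, x, y}; not (p -> not q) and q there: s:F, t:F, v:F, x:F, y:F. ✗
y: successors {s, v, w, x, y}; not (p -> not q) and q there: s:F, v:F, w:F, x:F, y:F. ✗

∅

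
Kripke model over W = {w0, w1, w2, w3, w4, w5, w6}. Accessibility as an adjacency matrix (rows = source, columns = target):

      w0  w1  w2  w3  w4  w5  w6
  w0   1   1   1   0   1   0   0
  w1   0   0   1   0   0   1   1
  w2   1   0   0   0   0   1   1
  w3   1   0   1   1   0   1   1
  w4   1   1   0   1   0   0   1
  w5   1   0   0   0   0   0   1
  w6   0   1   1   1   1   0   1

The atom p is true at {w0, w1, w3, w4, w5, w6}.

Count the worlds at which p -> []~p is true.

1

w0: p is T, []~p is F. ✗
w1: p is T, []~p is F. ✗
w2: p is F, []~p is F. ✓
w3: p is T, []~p is F. ✗
w4: p is T, []~p is F. ✗
w5: p is T, []~p is F. ✗
w6: p is T, []~p is F. ✗
Satisfying worlds: {w2}.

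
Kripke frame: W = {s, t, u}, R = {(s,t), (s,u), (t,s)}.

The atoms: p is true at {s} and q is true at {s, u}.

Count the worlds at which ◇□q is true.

1

s: successors {t, u}; □q there: t:T, u:T. ✓
t: successors {s}; □q there: s:F. ✗
u: no successors, so ◇□q fails. ✗
Satisfying worlds: {s}.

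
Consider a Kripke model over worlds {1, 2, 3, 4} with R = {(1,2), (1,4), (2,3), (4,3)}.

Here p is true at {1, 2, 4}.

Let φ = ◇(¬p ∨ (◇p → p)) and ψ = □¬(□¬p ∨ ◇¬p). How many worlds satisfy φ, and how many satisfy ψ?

3 and 1

For ◇(¬p ∨ (◇p → p)):
1: successors {2, 4}; ¬p ∨ (◇p → p) there: 2:T, 4:T. ✓
2: successors {3}; ¬p ∨ (◇p → p) there: 3:T. ✓
3: no successors, so ◇(¬p ∨ (◇p → p)) fails. ✗
4: successors {3}; ¬p ∨ (◇p → p) there: 3:T. ✓
— 3 worlds.
For □¬(□¬p ∨ ◇¬p):
1: successors {2, 4}; ¬(□¬p ∨ ◇¬p) there: 2:F, 4:F. ✗
2: successors {3}; ¬(□¬p ∨ ◇¬p) there: 3:F. ✗
3: no successors, so □¬(□¬p ∨ ◇¬p) holds vacuously. ✓
4: successors {3}; ¬(□¬p ∨ ◇¬p) there: 3:F. ✗
— 1 world.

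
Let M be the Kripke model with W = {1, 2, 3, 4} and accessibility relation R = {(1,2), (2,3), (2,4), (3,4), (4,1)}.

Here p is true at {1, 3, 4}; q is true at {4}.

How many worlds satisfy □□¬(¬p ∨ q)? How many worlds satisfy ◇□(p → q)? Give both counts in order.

For □□¬(¬p ∨ q):
1: successors {2}; □¬(¬p ∨ q) there: 2:F. ✗
2: successors {3, 4}; □¬(¬p ∨ q) there: 3:F, 4:T. ✗
3: successors {4}; □¬(¬p ∨ q) there: 4:T. ✓
4: successors {1}; □¬(¬p ∨ q) there: 1:F. ✗
— 1 world.
For ◇□(p → q):
1: successors {2}; □(p → q) there: 2:F. ✗
2: successors {3, 4}; □(p → q) there: 3:T, 4:F. ✓
3: successors {4}; □(p → q) there: 4:F. ✗
4: successors {1}; □(p → q) there: 1:T. ✓
— 2 worlds.

1 and 2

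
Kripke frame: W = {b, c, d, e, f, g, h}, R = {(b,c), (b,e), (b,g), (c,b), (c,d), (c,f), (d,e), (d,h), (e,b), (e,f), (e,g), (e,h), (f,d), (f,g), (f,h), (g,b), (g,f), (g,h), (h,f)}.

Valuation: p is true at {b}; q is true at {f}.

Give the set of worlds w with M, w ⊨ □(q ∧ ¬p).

b: successors {c, e, g}; q ∧ ¬p there: c:F, e:F, g:F. ✗
c: successors {b, d, f}; q ∧ ¬p there: b:F, d:F, f:T. ✗
d: successors {e, h}; q ∧ ¬p there: e:F, h:F. ✗
e: successors {b, f, g, h}; q ∧ ¬p there: b:F, f:T, g:F, h:F. ✗
f: successors {d, g, h}; q ∧ ¬p there: d:F, g:F, h:F. ✗
g: successors {b, f, h}; q ∧ ¬p there: b:F, f:T, h:F. ✗
h: successors {f}; q ∧ ¬p there: f:T. ✓

{h}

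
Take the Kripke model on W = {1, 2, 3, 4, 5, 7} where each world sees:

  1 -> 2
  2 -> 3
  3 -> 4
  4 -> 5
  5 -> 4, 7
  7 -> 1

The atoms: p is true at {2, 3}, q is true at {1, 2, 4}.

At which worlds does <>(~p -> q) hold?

1: successors {2}; ~p -> q there: 2:T. ✓
2: successors {3}; ~p -> q there: 3:T. ✓
3: successors {4}; ~p -> q there: 4:T. ✓
4: successors {5}; ~p -> q there: 5:F. ✗
5: successors {4, 7}; ~p -> q there: 4:T, 7:F. ✓
7: successors {1}; ~p -> q there: 1:T. ✓

{1, 2, 3, 5, 7}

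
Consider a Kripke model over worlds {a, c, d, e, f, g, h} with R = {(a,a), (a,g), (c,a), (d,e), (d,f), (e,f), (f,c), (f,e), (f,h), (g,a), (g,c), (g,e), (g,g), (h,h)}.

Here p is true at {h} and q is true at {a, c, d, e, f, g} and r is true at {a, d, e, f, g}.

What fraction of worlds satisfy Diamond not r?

3/7

a: successors {a, g}; not r there: a:F, g:F. ✗
c: successors {a}; not r there: a:F. ✗
d: successors {e, f}; not r there: e:F, f:F. ✗
e: successors {f}; not r there: f:F. ✗
f: successors {c, e, h}; not r there: c:T, e:F, h:T. ✓
g: successors {a, c, e, g}; not r there: a:F, c:T, e:F, g:F. ✓
h: successors {h}; not r there: h:T. ✓
That's 3 of 7 worlds, so 3/7.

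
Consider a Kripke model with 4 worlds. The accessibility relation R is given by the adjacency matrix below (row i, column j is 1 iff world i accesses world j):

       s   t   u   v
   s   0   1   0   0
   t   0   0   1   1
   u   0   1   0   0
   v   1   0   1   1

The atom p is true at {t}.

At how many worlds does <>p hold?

2

s: successors {t}; p there: t:T. ✓
t: successors {u, v}; p there: u:F, v:F. ✗
u: successors {t}; p there: t:T. ✓
v: successors {s, u, v}; p there: s:F, u:F, v:F. ✗
Satisfying worlds: {s, u}.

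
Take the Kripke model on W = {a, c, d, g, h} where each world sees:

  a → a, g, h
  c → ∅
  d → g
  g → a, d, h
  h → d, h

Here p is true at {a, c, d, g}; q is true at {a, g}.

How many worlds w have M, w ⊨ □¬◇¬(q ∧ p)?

1

a: successors {a, g, h}; ¬◇¬(q ∧ p) there: a:F, g:F, h:F. ✗
c: no successors, so □¬◇¬(q ∧ p) holds vacuously. ✓
d: successors {g}; ¬◇¬(q ∧ p) there: g:F. ✗
g: successors {a, d, h}; ¬◇¬(q ∧ p) there: a:F, d:T, h:F. ✗
h: successors {d, h}; ¬◇¬(q ∧ p) there: d:T, h:F. ✗
Satisfying worlds: {c}.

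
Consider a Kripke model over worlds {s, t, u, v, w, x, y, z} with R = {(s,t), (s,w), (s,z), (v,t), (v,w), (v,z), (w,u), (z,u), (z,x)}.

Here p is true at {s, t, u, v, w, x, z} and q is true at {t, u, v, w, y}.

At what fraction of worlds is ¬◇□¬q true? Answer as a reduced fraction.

1/2

s: ◇□¬q is T. ✗
t: ◇□¬q is F. ✓
u: ◇□¬q is F. ✓
v: ◇□¬q is T. ✗
w: ◇□¬q is T. ✗
x: ◇□¬q is F. ✓
y: ◇□¬q is F. ✓
z: ◇□¬q is T. ✗
That's 4 of 8 worlds, so 4/8 = 1/2.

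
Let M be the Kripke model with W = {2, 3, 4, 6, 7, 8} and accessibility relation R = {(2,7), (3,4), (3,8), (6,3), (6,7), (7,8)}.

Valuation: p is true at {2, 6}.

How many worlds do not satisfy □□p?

2: successors {7}; □p there: 7:F. ✗
3: successors {4, 8}; □p there: 4:T, 8:T. ✓
4: no successors, so □□p holds vacuously. ✓
6: successors {3, 7}; □p there: 3:F, 7:F. ✗
7: successors {8}; □p there: 8:T. ✓
8: no successors, so □□p holds vacuously. ✓
Satisfying worlds: {3, 4, 7, 8}.
So □□p fails at the other 2 worlds.

2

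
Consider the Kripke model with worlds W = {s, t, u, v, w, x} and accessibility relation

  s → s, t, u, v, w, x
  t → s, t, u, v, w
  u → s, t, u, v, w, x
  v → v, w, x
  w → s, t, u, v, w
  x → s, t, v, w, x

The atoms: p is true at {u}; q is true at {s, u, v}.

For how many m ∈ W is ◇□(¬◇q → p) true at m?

s: successors {s, t, u, v, w, x}; □(¬◇q → p) there: s:T, t:T, u:T, v:T, w:T, x:T. ✓
t: successors {s, t, u, v, w}; □(¬◇q → p) there: s:T, t:T, u:T, v:T, w:T. ✓
u: successors {s, t, u, v, w, x}; □(¬◇q → p) there: s:T, t:T, u:T, v:T, w:T, x:T. ✓
v: successors {v, w, x}; □(¬◇q → p) there: v:T, w:T, x:T. ✓
w: successors {s, t, u, v, w}; □(¬◇q → p) there: s:T, t:T, u:T, v:T, w:T. ✓
x: successors {s, t, v, w, x}; □(¬◇q → p) there: s:T, t:T, v:T, w:T, x:T. ✓
Satisfying worlds: {s, t, u, v, w, x}.

6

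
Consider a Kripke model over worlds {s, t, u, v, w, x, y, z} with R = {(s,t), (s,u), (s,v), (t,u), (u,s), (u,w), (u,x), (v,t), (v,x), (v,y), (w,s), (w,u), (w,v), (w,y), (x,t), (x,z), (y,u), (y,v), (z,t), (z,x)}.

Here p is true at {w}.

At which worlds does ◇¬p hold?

{s, t, u, v, w, x, y, z}

s: successors {t, u, v}; ¬p there: t:T, u:T, v:T. ✓
t: successors {u}; ¬p there: u:T. ✓
u: successors {s, w, x}; ¬p there: s:T, w:F, x:T. ✓
v: successors {t, x, y}; ¬p there: t:T, x:T, y:T. ✓
w: successors {s, u, v, y}; ¬p there: s:T, u:T, v:T, y:T. ✓
x: successors {t, z}; ¬p there: t:T, z:T. ✓
y: successors {u, v}; ¬p there: u:T, v:T. ✓
z: successors {t, x}; ¬p there: t:T, x:T. ✓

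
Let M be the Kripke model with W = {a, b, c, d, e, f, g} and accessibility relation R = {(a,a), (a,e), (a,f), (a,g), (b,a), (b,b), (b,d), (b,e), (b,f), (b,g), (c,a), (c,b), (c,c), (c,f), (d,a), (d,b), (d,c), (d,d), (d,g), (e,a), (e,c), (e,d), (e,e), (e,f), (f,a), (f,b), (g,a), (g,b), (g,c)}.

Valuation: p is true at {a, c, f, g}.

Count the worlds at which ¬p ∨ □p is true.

3

a: ¬p is F, □p is F. ✗
b: ¬p is T, □p is F. ✓
c: ¬p is F, □p is F. ✗
d: ¬p is T, □p is F. ✓
e: ¬p is T, □p is F. ✓
f: ¬p is F, □p is F. ✗
g: ¬p is F, □p is F. ✗
Satisfying worlds: {b, d, e}.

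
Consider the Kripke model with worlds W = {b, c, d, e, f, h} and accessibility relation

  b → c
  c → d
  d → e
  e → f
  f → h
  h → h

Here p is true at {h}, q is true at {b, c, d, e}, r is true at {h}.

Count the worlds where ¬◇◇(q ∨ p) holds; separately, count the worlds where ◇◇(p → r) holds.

For ¬◇◇(q ∨ p):
b: ◇◇(q ∨ p) is T. ✗
c: ◇◇(q ∨ p) is T. ✗
d: ◇◇(q ∨ p) is F. ✓
e: ◇◇(q ∨ p) is T. ✗
f: ◇◇(q ∨ p) is T. ✗
h: ◇◇(q ∨ p) is T. ✗
— 1 world.
For ◇◇(p → r):
b: successors {c}; ◇(p → r) there: c:T. ✓
c: successors {d}; ◇(p → r) there: d:T. ✓
d: successors {e}; ◇(p → r) there: e:T. ✓
e: successors {f}; ◇(p → r) there: f:T. ✓
f: successors {h}; ◇(p → r) there: h:T. ✓
h: successors {h}; ◇(p → r) there: h:T. ✓
— 6 worlds.

1 and 6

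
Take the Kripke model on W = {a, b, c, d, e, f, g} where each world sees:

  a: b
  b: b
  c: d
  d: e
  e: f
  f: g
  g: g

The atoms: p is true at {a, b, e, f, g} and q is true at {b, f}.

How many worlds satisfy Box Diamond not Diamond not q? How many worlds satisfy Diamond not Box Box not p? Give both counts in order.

For Box Diamond not Diamond not q:
a: successors {b}; Diamond not Diamond not q there: b:T. ✓
b: successors {b}; Diamond not Diamond not q there: b:T. ✓
c: successors {d}; Diamond not Diamond not q there: d:T. ✓
d: successors {e}; Diamond not Diamond not q there: e:F. ✗
e: successors {f}; Diamond not Diamond not q there: f:F. ✗
f: successors {g}; Diamond not Diamond not q there: g:F. ✗
g: successors {g}; Diamond not Diamond not q there: g:F. ✗
— 3 worlds.
For Diamond not Box Box not p:
a: successors {b}; not Box Box not p there: b:T. ✓
b: successors {b}; not Box Box not p there: b:T. ✓
c: successors {d}; not Box Box not p there: d:T. ✓
d: successors {e}; not Box Box not p there: e:T. ✓
e: successors {f}; not Box Box not p there: f:T. ✓
f: successors {g}; not Box Box not p there: g:T. ✓
g: successors {g}; not Box Box not p there: g:T. ✓
— 7 worlds.

3 and 7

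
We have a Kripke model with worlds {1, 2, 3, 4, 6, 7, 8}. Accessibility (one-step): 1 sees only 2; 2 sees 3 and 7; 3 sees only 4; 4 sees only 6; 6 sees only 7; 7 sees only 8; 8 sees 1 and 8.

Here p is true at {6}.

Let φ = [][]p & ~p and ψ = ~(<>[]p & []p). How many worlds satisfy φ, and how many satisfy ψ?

For [][]p & ~p:
1: [][]p is F, ~p is T. ✗
2: [][]p is F, ~p is T. ✗
3: [][]p is T, ~p is T. ✓
4: [][]p is F, ~p is T. ✗
6: [][]p is F, ~p is F. ✗
7: [][]p is F, ~p is T. ✗
8: [][]p is F, ~p is T. ✗
— 1 world.
For ~(<>[]p & []p):
1: <>[]p & []p is F. ✓
2: <>[]p & []p is F. ✓
3: <>[]p & []p is F. ✓
4: <>[]p & []p is F. ✓
6: <>[]p & []p is F. ✓
7: <>[]p & []p is F. ✓
8: <>[]p & []p is F. ✓
— 7 worlds.

1 and 7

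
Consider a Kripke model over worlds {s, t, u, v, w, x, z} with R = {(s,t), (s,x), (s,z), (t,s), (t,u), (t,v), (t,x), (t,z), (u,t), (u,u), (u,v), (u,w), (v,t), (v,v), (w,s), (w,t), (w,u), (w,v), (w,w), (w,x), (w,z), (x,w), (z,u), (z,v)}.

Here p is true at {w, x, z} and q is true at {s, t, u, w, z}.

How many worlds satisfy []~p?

s: successors {t, x, z}; ~p there: t:T, x:F, z:F. ✗
t: successors {s, u, v, x, z}; ~p there: s:T, u:T, v:T, x:F, z:F. ✗
u: successors {t, u, v, w}; ~p there: t:T, u:T, v:T, w:F. ✗
v: successors {t, v}; ~p there: t:T, v:T. ✓
w: successors {s, t, u, v, w, x, z}; ~p there: s:T, t:T, u:T, v:T, w:F, x:F, z:F. ✗
x: successors {w}; ~p there: w:F. ✗
z: successors {u, v}; ~p there: u:T, v:T. ✓
Satisfying worlds: {v, z}.

2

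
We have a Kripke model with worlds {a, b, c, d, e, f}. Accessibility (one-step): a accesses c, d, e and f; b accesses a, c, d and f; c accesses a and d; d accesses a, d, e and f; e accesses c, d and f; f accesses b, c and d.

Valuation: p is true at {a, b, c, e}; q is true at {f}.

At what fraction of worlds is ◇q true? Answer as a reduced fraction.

a: successors {c, d, e, f}; q there: c:F, d:F, e:F, f:T. ✓
b: successors {a, c, d, f}; q there: a:F, c:F, d:F, f:T. ✓
c: successors {a, d}; q there: a:F, d:F. ✗
d: successors {a, d, e, f}; q there: a:F, d:F, e:F, f:T. ✓
e: successors {c, d, f}; q there: c:F, d:F, f:T. ✓
f: successors {b, c, d}; q there: b:F, c:F, d:F. ✗
That's 4 of 6 worlds, so 4/6 = 2/3.

2/3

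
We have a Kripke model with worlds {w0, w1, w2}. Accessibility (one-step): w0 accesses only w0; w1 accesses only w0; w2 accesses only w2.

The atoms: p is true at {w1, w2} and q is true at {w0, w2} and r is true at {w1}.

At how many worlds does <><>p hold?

w0: successors {w0}; <>p there: w0:F. ✗
w1: successors {w0}; <>p there: w0:F. ✗
w2: successors {w2}; <>p there: w2:T. ✓
Satisfying worlds: {w2}.

1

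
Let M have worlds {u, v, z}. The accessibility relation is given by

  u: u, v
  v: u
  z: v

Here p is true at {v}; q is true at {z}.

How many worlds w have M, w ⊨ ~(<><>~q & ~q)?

u: <><>~q & ~q is T. ✗
v: <><>~q & ~q is T. ✗
z: <><>~q & ~q is F. ✓
Satisfying worlds: {z}.

1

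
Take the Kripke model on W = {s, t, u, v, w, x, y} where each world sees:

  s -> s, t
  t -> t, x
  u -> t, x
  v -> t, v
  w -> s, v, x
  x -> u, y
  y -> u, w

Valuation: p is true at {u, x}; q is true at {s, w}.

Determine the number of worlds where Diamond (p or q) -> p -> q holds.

s: Diamond (p or q) is T, p -> q is T. ✓
t: Diamond (p or q) is T, p -> q is T. ✓
u: Diamond (p or q) is T, p -> q is F. ✗
v: Diamond (p or q) is F, p -> q is T. ✓
w: Diamond (p or q) is T, p -> q is T. ✓
x: Diamond (p or q) is T, p -> q is F. ✗
y: Diamond (p or q) is T, p -> q is T. ✓
Satisfying worlds: {s, t, v, w, y}.

5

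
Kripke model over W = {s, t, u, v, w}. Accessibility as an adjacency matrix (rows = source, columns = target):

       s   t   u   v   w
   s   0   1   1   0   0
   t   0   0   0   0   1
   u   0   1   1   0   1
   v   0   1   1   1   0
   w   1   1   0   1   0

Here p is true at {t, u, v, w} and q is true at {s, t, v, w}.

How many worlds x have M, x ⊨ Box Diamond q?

5

s: successors {t, u}; Diamond q there: t:T, u:T. ✓
t: successors {w}; Diamond q there: w:T. ✓
u: successors {t, u, w}; Diamond q there: t:T, u:T, w:T. ✓
v: successors {t, u, v}; Diamond q there: t:T, u:T, v:T. ✓
w: successors {s, t, v}; Diamond q there: s:T, t:T, v:T. ✓
Satisfying worlds: {s, t, u, v, w}.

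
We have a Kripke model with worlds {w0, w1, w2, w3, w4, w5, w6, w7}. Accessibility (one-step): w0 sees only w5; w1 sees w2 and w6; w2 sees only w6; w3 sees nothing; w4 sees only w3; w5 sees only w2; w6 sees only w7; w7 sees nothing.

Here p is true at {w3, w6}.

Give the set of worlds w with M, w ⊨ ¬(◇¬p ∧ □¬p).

{w1, w2, w3, w4, w7}

w0: ◇¬p ∧ □¬p is T. ✗
w1: ◇¬p ∧ □¬p is F. ✓
w2: ◇¬p ∧ □¬p is F. ✓
w3: ◇¬p ∧ □¬p is F. ✓
w4: ◇¬p ∧ □¬p is F. ✓
w5: ◇¬p ∧ □¬p is T. ✗
w6: ◇¬p ∧ □¬p is T. ✗
w7: ◇¬p ∧ □¬p is F. ✓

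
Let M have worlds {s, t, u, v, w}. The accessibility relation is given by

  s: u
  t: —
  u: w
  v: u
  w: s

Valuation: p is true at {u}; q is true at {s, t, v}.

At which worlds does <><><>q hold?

s: successors {u}; <><>q there: u:T. ✓
t: no successors, so <><><>q fails. ✗
u: successors {w}; <><>q there: w:F. ✗
v: successors {u}; <><>q there: u:T. ✓
w: successors {s}; <><>q there: s:F. ✗

{s, v}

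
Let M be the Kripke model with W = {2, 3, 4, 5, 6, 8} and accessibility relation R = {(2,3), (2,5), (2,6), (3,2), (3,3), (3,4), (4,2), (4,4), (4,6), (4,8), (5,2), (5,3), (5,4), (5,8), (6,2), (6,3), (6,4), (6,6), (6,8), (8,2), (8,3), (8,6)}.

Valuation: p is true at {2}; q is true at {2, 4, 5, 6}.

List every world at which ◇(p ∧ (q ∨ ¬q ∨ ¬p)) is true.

{3, 4, 5, 6, 8}

2: successors {3, 5, 6}; p ∧ (q ∨ ¬q ∨ ¬p) there: 3:F, 5:F, 6:F. ✗
3: successors {2, 3, 4}; p ∧ (q ∨ ¬q ∨ ¬p) there: 2:T, 3:F, 4:F. ✓
4: successors {2, 4, 6, 8}; p ∧ (q ∨ ¬q ∨ ¬p) there: 2:T, 4:F, 6:F, 8:F. ✓
5: successors {2, 3, 4, 8}; p ∧ (q ∨ ¬q ∨ ¬p) there: 2:T, 3:F, 4:F, 8:F. ✓
6: successors {2, 3, 4, 6, 8}; p ∧ (q ∨ ¬q ∨ ¬p) there: 2:T, 3:F, 4:F, 6:F, 8:F. ✓
8: successors {2, 3, 6}; p ∧ (q ∨ ¬q ∨ ¬p) there: 2:T, 3:F, 6:F. ✓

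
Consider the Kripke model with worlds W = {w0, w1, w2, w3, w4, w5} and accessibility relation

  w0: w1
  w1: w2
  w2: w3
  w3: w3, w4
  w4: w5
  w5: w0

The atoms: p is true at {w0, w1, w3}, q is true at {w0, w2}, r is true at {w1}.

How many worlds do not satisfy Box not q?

2

w0: successors {w1}; not q there: w1:T. ✓
w1: successors {w2}; not q there: w2:F. ✗
w2: successors {w3}; not q there: w3:T. ✓
w3: successors {w3, w4}; not q there: w3:T, w4:T. ✓
w4: successors {w5}; not q there: w5:T. ✓
w5: successors {w0}; not q there: w0:F. ✗
Satisfying worlds: {w0, w2, w3, w4}.
So Box not q fails at the other 2 worlds.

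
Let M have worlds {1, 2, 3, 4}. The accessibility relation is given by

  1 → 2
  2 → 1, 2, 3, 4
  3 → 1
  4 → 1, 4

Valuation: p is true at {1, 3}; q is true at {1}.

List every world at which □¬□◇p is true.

1: successors {2}; ¬□◇p there: 2:T. ✓
2: successors {1, 2, 3, 4}; ¬□◇p there: 1:F, 2:T, 3:T, 4:T. ✗
3: successors {1}; ¬□◇p there: 1:F. ✗
4: successors {1, 4}; ¬□◇p there: 1:F, 4:T. ✗

{1}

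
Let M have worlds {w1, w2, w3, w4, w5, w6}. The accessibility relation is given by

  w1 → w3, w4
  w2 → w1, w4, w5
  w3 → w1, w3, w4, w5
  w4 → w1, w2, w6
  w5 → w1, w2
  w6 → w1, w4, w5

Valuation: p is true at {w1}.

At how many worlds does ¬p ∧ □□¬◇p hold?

0

w1: ¬p is F, □□¬◇p is F. ✗
w2: ¬p is T, □□¬◇p is F. ✗
w3: ¬p is T, □□¬◇p is F. ✗
w4: ¬p is T, □□¬◇p is F. ✗
w5: ¬p is T, □□¬◇p is F. ✗
w6: ¬p is T, □□¬◇p is F. ✗
Satisfying worlds: ∅.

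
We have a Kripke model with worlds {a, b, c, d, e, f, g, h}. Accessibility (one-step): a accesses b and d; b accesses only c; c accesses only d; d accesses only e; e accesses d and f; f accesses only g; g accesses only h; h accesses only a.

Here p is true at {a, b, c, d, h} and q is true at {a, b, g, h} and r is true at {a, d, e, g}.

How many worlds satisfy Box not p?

a: successors {b, d}; not p there: b:F, d:F. ✗
b: successors {c}; not p there: c:F. ✗
c: successors {d}; not p there: d:F. ✗
d: successors {e}; not p there: e:T. ✓
e: successors {d, f}; not p there: d:F, f:T. ✗
f: successors {g}; not p there: g:T. ✓
g: successors {h}; not p there: h:F. ✗
h: successors {a}; not p there: a:F. ✗
Satisfying worlds: {d, f}.

2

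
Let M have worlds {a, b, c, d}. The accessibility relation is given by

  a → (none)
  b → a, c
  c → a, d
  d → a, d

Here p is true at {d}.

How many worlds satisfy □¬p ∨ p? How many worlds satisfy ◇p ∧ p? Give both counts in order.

For □¬p ∨ p:
a: □¬p is T, p is F. ✓
b: □¬p is T, p is F. ✓
c: □¬p is F, p is F. ✗
d: □¬p is F, p is T. ✓
— 3 worlds.
For ◇p ∧ p:
a: ◇p is F, p is F. ✗
b: ◇p is F, p is F. ✗
c: ◇p is T, p is F. ✗
d: ◇p is T, p is T. ✓
— 1 world.

3 and 1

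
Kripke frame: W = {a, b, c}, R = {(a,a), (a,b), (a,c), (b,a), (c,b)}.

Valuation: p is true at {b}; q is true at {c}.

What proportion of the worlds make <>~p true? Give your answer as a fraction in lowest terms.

2/3

a: successors {a, b, c}; ~p there: a:T, b:F, c:T. ✓
b: successors {a}; ~p there: a:T. ✓
c: successors {b}; ~p there: b:F. ✗
That's 2 of 3 worlds, so 2/3.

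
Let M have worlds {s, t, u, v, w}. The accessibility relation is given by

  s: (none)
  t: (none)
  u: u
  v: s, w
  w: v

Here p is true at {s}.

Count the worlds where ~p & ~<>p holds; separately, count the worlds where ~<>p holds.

For ~p & ~<>p:
s: ~p is F, ~<>p is T. ✗
t: ~p is T, ~<>p is T. ✓
u: ~p is T, ~<>p is T. ✓
v: ~p is T, ~<>p is F. ✗
w: ~p is T, ~<>p is T. ✓
— 3 worlds.
For ~<>p:
s: <>p is F. ✓
t: <>p is F. ✓
u: <>p is F. ✓
v: <>p is T. ✗
w: <>p is F. ✓
— 4 worlds.

3 and 4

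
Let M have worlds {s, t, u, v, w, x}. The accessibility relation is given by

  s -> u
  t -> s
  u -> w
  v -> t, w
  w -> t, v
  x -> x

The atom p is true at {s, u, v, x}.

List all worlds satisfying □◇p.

{t, u, v, x}

s: successors {u}; ◇p there: u:F. ✗
t: successors {s}; ◇p there: s:T. ✓
u: successors {w}; ◇p there: w:T. ✓
v: successors {t, w}; ◇p there: t:T, w:T. ✓
w: successors {t, v}; ◇p there: t:T, v:F. ✗
x: successors {x}; ◇p there: x:T. ✓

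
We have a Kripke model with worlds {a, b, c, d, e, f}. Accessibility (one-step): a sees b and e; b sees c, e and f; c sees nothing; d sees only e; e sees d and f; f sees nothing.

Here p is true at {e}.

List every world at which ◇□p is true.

a: successors {b, e}; □p there: b:F, e:F. ✗
b: successors {c, e, f}; □p there: c:T, e:F, f:T. ✓
c: no successors, so ◇□p fails. ✗
d: successors {e}; □p there: e:F. ✗
e: successors {d, f}; □p there: d:T, f:T. ✓
f: no successors, so ◇□p fails. ✗

{b, e}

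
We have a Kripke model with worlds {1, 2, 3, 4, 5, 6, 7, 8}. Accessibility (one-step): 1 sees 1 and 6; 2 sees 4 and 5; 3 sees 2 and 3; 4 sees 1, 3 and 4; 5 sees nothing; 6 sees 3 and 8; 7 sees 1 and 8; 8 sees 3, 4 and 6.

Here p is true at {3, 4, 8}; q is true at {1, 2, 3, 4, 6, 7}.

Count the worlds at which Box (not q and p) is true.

1

1: successors {1, 6}; not q and p there: 1:F, 6:F. ✗
2: successors {4, 5}; not q and p there: 4:F, 5:F. ✗
3: successors {2, 3}; not q and p there: 2:F, 3:F. ✗
4: successors {1, 3, 4}; not q and p there: 1:F, 3:F, 4:F. ✗
5: no successors, so Box (not q and p) holds vacuously. ✓
6: successors {3, 8}; not q and p there: 3:F, 8:T. ✗
7: successors {1, 8}; not q and p there: 1:F, 8:T. ✗
8: successors {3, 4, 6}; not q and p there: 3:F, 4:F, 6:F. ✗
Satisfying worlds: {5}.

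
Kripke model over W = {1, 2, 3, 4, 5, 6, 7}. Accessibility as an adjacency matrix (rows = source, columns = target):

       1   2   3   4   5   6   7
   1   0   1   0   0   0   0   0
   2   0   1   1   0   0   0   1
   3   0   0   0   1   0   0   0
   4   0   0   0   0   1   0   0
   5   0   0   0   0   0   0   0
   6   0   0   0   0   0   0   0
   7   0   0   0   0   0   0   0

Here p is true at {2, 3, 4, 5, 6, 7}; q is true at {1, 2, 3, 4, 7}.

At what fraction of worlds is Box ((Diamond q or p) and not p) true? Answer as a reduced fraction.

1: successors {2}; (Diamond q or p) and not p there: 2:F. ✗
2: successors {2, 3, 7}; (Diamond q or p) and not p there: 2:F, 3:F, 7:F. ✗
3: successors {4}; (Diamond q or p) and not p there: 4:F. ✗
4: successors {5}; (Diamond q or p) and not p there: 5:F. ✗
5: no successors, so Box ((Diamond q or p) and not p) holds vacuously. ✓
6: no successors, so Box ((Diamond q or p) and not p) holds vacuously. ✓
7: no successors, so Box ((Diamond q or p) and not p) holds vacuously. ✓
That's 3 of 7 worlds, so 3/7.

3/7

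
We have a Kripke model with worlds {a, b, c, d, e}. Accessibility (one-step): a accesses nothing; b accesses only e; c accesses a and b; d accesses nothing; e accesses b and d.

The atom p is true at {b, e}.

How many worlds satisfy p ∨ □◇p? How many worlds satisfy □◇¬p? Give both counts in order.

4 and 3

For p ∨ □◇p:
a: p is F, □◇p is T. ✓
b: p is T, □◇p is T. ✓
c: p is F, □◇p is F. ✗
d: p is F, □◇p is T. ✓
e: p is T, □◇p is F. ✓
— 4 worlds.
For □◇¬p:
a: no successors, so □◇¬p holds vacuously. ✓
b: successors {e}; ◇¬p there: e:T. ✓
c: successors {a, b}; ◇¬p there: a:F, b:F. ✗
d: no successors, so □◇¬p holds vacuously. ✓
e: successors {b, d}; ◇¬p there: b:F, d:F. ✗
— 3 worlds.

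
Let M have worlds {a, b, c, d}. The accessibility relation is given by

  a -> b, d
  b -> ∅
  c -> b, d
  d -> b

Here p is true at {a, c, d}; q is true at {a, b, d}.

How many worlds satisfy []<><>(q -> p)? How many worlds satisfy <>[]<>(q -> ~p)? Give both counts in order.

1 and 3

For []<><>(q -> p):
a: successors {b, d}; <><>(q -> p) there: b:F, d:F. ✗
b: no successors, so []<><>(q -> p) holds vacuously. ✓
c: successors {b, d}; <><>(q -> p) there: b:F, d:F. ✗
d: successors {b}; <><>(q -> p) there: b:F. ✗
— 1 world.
For <>[]<>(q -> ~p):
a: successors {b, d}; []<>(q -> ~p) there: b:T, d:F. ✓
b: no successors, so <>[]<>(q -> ~p) fails. ✗
c: successors {b, d}; []<>(q -> ~p) there: b:T, d:F. ✓
d: successors {b}; []<>(q -> ~p) there: b:T. ✓
— 3 worlds.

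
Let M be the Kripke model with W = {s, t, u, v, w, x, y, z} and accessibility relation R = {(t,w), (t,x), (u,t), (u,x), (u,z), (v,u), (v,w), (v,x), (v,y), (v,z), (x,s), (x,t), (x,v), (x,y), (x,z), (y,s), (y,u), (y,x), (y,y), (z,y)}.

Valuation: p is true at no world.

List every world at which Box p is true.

s: no successors, so Box p holds vacuously. ✓
t: successors {w, x}; p there: w:F, x:F. ✗
u: successors {t, x, z}; p there: t:F, x:F, z:F. ✗
v: successors {u, w, x, y, z}; p there: u:F, w:F, x:F, y:F, z:F. ✗
w: no successors, so Box p holds vacuously. ✓
x: successors {s, t, v, y, z}; p there: s:F, t:F, v:F, y:F, z:F. ✗
y: successors {s, u, x, y}; p there: s:F, u:F, x:F, y:F. ✗
z: successors {y}; p there: y:F. ✗

{s, w}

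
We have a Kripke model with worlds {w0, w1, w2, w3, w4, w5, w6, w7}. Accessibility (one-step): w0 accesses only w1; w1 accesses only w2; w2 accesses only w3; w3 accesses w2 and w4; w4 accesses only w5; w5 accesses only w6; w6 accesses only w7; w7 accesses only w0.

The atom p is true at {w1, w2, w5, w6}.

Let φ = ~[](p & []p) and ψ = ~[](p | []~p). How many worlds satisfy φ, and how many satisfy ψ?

For ~[](p & []p):
w0: [](p & []p) is T. ✗
w1: [](p & []p) is F. ✓
w2: [](p & []p) is F. ✓
w3: [](p & []p) is F. ✓
w4: [](p & []p) is T. ✗
w5: [](p & []p) is F. ✓
w6: [](p & []p) is F. ✓
w7: [](p & []p) is F. ✓
— 6 worlds.
For ~[](p | []~p):
w0: [](p | []~p) is T. ✗
w1: [](p | []~p) is T. ✗
w2: [](p | []~p) is F. ✓
w3: [](p | []~p) is F. ✓
w4: [](p | []~p) is T. ✗
w5: [](p | []~p) is T. ✗
w6: [](p | []~p) is T. ✗
w7: [](p | []~p) is F. ✓
— 3 worlds.

6 and 3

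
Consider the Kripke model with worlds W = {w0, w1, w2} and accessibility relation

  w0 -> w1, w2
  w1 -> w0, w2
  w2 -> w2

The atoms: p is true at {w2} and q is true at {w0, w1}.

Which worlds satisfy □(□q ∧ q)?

∅

w0: successors {w1, w2}; □q ∧ q there: w1:F, w2:F. ✗
w1: successors {w0, w2}; □q ∧ q there: w0:F, w2:F. ✗
w2: successors {w2}; □q ∧ q there: w2:F. ✗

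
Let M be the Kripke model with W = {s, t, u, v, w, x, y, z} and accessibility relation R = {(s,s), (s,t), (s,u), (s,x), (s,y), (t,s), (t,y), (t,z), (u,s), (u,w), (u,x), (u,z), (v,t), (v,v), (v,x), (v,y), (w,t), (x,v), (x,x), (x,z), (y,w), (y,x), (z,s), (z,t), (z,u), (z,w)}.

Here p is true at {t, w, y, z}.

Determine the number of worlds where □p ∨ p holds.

4

s: □p is F, p is F. ✗
t: □p is F, p is T. ✓
u: □p is F, p is F. ✗
v: □p is F, p is F. ✗
w: □p is T, p is T. ✓
x: □p is F, p is F. ✗
y: □p is F, p is T. ✓
z: □p is F, p is T. ✓
Satisfying worlds: {t, w, y, z}.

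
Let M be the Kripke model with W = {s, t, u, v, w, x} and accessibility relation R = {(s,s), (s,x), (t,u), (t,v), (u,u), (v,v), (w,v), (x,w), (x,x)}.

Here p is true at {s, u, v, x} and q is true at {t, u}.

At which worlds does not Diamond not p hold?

{s, t, u, v, w}

s: Diamond not p is F. ✓
t: Diamond not p is F. ✓
u: Diamond not p is F. ✓
v: Diamond not p is F. ✓
w: Diamond not p is F. ✓
x: Diamond not p is T. ✗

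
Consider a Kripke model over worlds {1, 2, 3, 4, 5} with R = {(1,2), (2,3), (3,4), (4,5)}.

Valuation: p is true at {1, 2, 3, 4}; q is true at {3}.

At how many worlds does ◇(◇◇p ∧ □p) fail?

4

1: successors {2}; ◇◇p ∧ □p there: 2:T. ✓
2: successors {3}; ◇◇p ∧ □p there: 3:F. ✗
3: successors {4}; ◇◇p ∧ □p there: 4:F. ✗
4: successors {5}; ◇◇p ∧ □p there: 5:F. ✗
5: no successors, so ◇(◇◇p ∧ □p) fails. ✗
Satisfying worlds: {1}.
So ◇(◇◇p ∧ □p) fails at the other 4 worlds.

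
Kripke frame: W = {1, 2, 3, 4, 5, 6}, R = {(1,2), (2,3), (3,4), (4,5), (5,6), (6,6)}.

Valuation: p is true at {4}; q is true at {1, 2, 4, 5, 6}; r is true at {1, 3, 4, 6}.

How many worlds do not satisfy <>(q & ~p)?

2

1: successors {2}; q & ~p there: 2:T. ✓
2: successors {3}; q & ~p there: 3:F. ✗
3: successors {4}; q & ~p there: 4:F. ✗
4: successors {5}; q & ~p there: 5:T. ✓
5: successors {6}; q & ~p there: 6:T. ✓
6: successors {6}; q & ~p there: 6:T. ✓
Satisfying worlds: {1, 4, 5, 6}.
So <>(q & ~p) fails at the other 2 worlds.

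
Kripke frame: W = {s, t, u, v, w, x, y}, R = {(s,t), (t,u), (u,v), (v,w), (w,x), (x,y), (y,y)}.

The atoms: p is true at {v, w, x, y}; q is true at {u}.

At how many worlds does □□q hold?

1

s: successors {t}; □q there: t:T. ✓
t: successors {u}; □q there: u:F. ✗
u: successors {v}; □q there: v:F. ✗
v: successors {w}; □q there: w:F. ✗
w: successors {x}; □q there: x:F. ✗
x: successors {y}; □q there: y:F. ✗
y: successors {y}; □q there: y:F. ✗
Satisfying worlds: {s}.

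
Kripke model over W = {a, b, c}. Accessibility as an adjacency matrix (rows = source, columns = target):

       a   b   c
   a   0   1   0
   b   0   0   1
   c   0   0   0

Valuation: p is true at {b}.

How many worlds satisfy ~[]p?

1

a: []p is T. ✗
b: []p is F. ✓
c: []p is T. ✗
Satisfying worlds: {b}.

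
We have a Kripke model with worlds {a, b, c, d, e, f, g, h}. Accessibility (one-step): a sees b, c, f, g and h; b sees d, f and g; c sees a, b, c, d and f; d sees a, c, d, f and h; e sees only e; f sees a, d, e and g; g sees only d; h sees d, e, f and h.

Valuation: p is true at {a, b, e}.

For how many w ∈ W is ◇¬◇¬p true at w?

3

a: successors {b, c, f, g, h}; ¬◇¬p there: b:F, c:F, f:F, g:F, h:F. ✗
b: successors {d, f, g}; ¬◇¬p there: d:F, f:F, g:F. ✗
c: successors {a, b, c, d, f}; ¬◇¬p there: a:F, b:F, c:F, d:F, f:F. ✗
d: successors {a, c, d, f, h}; ¬◇¬p there: a:F, c:F, d:F, f:F, h:F. ✗
e: successors {e}; ¬◇¬p there: e:T. ✓
f: successors {a, d, e, g}; ¬◇¬p there: a:F, d:F, e:T, g:F. ✓
g: successors {d}; ¬◇¬p there: d:F. ✗
h: successors {d, e, f, h}; ¬◇¬p there: d:F, e:T, f:F, h:F. ✓
Satisfying worlds: {e, f, h}.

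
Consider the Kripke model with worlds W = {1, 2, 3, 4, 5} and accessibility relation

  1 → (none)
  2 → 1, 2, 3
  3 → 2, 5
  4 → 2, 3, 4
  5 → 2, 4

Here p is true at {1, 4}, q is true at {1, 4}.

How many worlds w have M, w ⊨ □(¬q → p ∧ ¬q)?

1

1: no successors, so □(¬q → p ∧ ¬q) holds vacuously. ✓
2: successors {1, 2, 3}; ¬q → p ∧ ¬q there: 1:T, 2:F, 3:F. ✗
3: successors {2, 5}; ¬q → p ∧ ¬q there: 2:F, 5:F. ✗
4: successors {2, 3, 4}; ¬q → p ∧ ¬q there: 2:F, 3:F, 4:T. ✗
5: successors {2, 4}; ¬q → p ∧ ¬q there: 2:F, 4:T. ✗
Satisfying worlds: {1}.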